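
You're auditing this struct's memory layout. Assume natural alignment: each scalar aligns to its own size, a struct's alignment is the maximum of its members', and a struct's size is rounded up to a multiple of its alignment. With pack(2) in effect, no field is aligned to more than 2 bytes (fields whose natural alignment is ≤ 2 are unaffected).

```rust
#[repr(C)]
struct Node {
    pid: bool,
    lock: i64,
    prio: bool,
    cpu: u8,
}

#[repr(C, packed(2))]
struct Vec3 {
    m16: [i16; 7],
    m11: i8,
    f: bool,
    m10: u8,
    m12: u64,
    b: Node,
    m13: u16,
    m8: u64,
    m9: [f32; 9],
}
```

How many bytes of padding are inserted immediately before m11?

0

Node: pid at 0 (size 1, align 1) → ends 1; pad 7 to align 8 for lock; lock at 8 (size 8, align 8) → ends 16; prio at 16 (size 1, align 1) → ends 17; cpu at 17 (size 1, align 1) → ends 18; tail pad 6 to reach multiple of 8; total 24 bytes, alignment 8
m16 at 0 (size 14, align 2) → ends 14
m11 at 14 (size 1, align 1) → ends 15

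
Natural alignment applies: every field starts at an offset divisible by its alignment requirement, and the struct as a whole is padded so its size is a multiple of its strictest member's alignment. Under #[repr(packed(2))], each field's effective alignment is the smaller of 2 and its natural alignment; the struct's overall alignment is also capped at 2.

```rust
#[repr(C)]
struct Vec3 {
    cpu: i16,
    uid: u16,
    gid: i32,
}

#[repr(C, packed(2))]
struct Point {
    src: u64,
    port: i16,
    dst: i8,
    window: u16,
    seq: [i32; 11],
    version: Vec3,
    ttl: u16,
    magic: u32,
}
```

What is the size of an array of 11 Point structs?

792

Vec3: cpu at 0 (size 2, align 2) → ends 2; uid at 2 (size 2, align 2) → ends 4; gid at 4 (size 4, align 4) → ends 8; total 8 bytes, alignment 4
src at 0 (size 8, align 2) → ends 8
port at 8 (size 2, align 2) → ends 10
dst at 10 (size 1, align 1) → ends 11
pad 1 to align 2 for window
window at 12 (size 2, align 2) → ends 14
seq at 14 (size 44, align 2) → ends 58
version at 58 (size 8, align 2) → ends 66
ttl at 66 (size 2, align 2) → ends 68
magic at 68 (size 4, align 2) → ends 72
total 72 bytes, alignment 2
array of 11: 11 × 72 = 792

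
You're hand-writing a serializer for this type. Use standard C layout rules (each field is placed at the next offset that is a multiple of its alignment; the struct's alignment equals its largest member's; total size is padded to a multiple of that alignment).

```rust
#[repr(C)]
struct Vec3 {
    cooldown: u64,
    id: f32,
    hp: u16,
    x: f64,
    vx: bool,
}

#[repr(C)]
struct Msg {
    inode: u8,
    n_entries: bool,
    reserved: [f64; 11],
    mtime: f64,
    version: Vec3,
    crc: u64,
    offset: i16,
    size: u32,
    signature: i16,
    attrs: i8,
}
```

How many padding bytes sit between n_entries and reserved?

Vec3: cooldown at 0 (size 8, align 8) → ends 8; id at 8 (size 4, align 4) → ends 12; hp at 12 (size 2, align 2) → ends 14; pad 2 to align 8 for x; x at 16 (size 8, align 8) → ends 24; vx at 24 (size 1, align 1) → ends 25; tail pad 7 to reach multiple of 8; total 32 bytes, alignment 8
inode at 0 (size 1, align 1) → ends 1
n_entries at 1 (size 1, align 1) → ends 2
pad 6 to align 8 for reserved
reserved at 8 (size 88, align 8) → ends 96

6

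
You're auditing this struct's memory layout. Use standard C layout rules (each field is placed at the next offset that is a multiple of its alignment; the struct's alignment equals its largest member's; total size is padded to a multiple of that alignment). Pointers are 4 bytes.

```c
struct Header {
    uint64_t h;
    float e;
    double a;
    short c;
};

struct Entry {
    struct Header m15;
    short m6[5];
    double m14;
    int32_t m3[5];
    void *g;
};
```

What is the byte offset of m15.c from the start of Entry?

Header: 0..8  h  (8B, 8-aligned); 8..12  e  (4B, 4-aligned); 12..16  -- padding (4B); 16..24  a  (8B, 8-aligned); 24..26  c  (2B, 2-aligned); 26..32  -- tail padding (6B); sizeof = 32, alignof = 8
0..32  m15  (32B, 8-aligned)
within Header: c at 24
0 + 24 = 24

24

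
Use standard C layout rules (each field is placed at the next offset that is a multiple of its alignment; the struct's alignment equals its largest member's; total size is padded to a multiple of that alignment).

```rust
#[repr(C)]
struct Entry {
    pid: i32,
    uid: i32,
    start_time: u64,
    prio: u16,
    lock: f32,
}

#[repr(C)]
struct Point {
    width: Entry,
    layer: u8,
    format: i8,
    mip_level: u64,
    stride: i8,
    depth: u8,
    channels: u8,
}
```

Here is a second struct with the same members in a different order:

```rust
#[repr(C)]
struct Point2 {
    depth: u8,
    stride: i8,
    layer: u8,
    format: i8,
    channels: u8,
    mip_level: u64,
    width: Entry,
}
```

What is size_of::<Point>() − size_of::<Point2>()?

Entry: @0: pid [4B, align 4] → 4; @4: uid [4B, align 4] → 8; @8: start_time [8B, align 8] → 16; @16: prio [2B, align 2] → 18; +2 pad (align 4); @20: lock [4B, align 4] → 24; size 24, align 8
@0: width [24B, align 8] → 24
@24: layer [1B, align 1] → 25
@25: format [1B, align 1] → 26
+6 pad (align 8)
@32: mip_level [8B, align 8] → 40
@40: stride [1B, align 1] → 41
@41: depth [1B, align 1] → 42
@42: channels [1B, align 1] → 43
+5 tail pad (align 8)
size 48, align 8
— Point2 —
@0: depth [1B, align 1] → 1
@1: stride [1B, align 1] → 2
@2: layer [1B, align 1] → 3
@3: format [1B, align 1] → 4
@4: channels [1B, align 1] → 5
+3 pad (align 8)
@8: mip_level [8B, align 8] → 16
@16: width [24B, align 8] → 40
size 40, align 8
48 − 40 = 8

8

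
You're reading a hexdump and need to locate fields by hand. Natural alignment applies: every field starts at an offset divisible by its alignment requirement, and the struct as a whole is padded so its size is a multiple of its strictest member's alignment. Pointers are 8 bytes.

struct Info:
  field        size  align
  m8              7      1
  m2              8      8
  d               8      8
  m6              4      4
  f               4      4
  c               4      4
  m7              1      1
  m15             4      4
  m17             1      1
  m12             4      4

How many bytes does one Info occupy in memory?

@0: m8 [7B, align 1] → 7
+1 pad (align 8)
@8: m2 [8B, align 8] → 16
@16: d [8B, align 8] → 24
@24: m6 [4B, align 4] → 28
@28: f [4B, align 4] → 32
@32: c [4B, align 4] → 36
@36: m7 [1B, align 1] → 37
+3 pad (align 4)
@40: m15 [4B, align 4] → 44
@44: m17 [1B, align 1] → 45
+3 pad (align 4)
@48: m12 [4B, align 4] → 52
+4 tail pad (align 8)
size 56, align 8

56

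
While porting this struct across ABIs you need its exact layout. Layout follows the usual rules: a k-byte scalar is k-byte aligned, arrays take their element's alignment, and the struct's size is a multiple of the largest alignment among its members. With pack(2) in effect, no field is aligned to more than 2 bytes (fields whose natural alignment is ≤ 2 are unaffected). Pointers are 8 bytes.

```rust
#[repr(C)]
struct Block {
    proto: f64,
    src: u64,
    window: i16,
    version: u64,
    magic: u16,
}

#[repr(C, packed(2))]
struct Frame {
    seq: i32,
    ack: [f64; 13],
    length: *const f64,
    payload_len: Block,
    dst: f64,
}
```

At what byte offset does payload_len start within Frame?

Block: 0..8  proto  (8B, 8-aligned); 8..16  src  (8B, 8-aligned); 16..18  window  (2B, 2-aligned); 18..24  -- padding (6B); 24..32  version  (8B, 8-aligned); 32..34  magic  (2B, 2-aligned); 34..40  -- tail padding (6B); sizeof = 40, alignof = 8
0..4  seq  (4B, 2-aligned)
4..108  ack  (104B, 2-aligned)
108..116  length  (8B, 2-aligned)
116..156  payload_len  (40B, 2-aligned)

116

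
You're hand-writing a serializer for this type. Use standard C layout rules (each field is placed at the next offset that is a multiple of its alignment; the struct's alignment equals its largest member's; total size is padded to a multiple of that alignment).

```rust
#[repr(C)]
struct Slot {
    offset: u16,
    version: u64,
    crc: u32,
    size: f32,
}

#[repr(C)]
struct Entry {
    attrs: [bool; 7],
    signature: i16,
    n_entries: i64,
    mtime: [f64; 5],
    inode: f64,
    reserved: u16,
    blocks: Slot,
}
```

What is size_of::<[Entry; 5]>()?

Slot: @0: offset [2B, align 2] → 2; +6 pad (align 8); @8: version [8B, align 8] → 16; @16: crc [4B, align 4] → 20; @20: size [4B, align 4] → 24; size 24, align 8
@0: attrs [7B, align 1] → 7
+1 pad (align 2)
@8: signature [2B, align 2] → 10
+6 pad (align 8)
@16: n_entries [8B, align 8] → 24
@24: mtime [40B, align 8] → 64
@64: inode [8B, align 8] → 72
@72: reserved [2B, align 2] → 74
+6 pad (align 8)
@80: blocks [24B, align 8] → 104
size 104, align 8
array of 5: 5 × 104 = 520

520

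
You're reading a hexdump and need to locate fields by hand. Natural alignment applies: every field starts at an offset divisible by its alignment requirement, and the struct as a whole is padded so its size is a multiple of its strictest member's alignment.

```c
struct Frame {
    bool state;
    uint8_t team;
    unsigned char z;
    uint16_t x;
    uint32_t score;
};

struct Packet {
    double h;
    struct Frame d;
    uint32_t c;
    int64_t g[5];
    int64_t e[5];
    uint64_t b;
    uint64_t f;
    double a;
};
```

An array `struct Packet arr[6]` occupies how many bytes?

768

Frame: state at 0 (size 1, align 1) → ends 1; team at 1 (size 1, align 1) → ends 2; z at 2 (size 1, align 1) → ends 3; pad 1 to align 2 for x; x at 4 (size 2, align 2) → ends 6; pad 2 to align 4 for score; score at 8 (size 4, align 4) → ends 12; total 12 bytes, alignment 4
h at 0 (size 8, align 8) → ends 8
d at 8 (size 12, align 4) → ends 20
c at 20 (size 4, align 4) → ends 24
g at 24 (size 40, align 8) → ends 64
e at 64 (size 40, align 8) → ends 104
b at 104 (size 8, align 8) → ends 112
f at 112 (size 8, align 8) → ends 120
a at 120 (size 8, align 8) → ends 128
total 128 bytes, alignment 8
array of 6: 6 × 128 = 768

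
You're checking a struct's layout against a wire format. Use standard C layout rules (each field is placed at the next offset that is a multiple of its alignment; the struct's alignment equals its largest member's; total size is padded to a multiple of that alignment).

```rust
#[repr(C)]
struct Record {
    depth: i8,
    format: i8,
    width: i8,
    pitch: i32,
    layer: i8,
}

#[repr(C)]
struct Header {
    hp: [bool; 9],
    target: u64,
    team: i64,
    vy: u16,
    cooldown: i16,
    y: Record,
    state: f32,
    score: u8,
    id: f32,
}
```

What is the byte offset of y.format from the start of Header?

37

Record: 0..1  depth  (1B, 1-aligned); 1..2  format  (1B, 1-aligned); 2..3  width  (1B, 1-aligned); 3..4  -- padding (1B); 4..8  pitch  (4B, 4-aligned); 8..9  layer  (1B, 1-aligned); 9..12  -- tail padding (3B); sizeof = 12, alignof = 4
0..9  hp  (9B, 1-aligned)
9..16  -- padding (7B)
16..24  target  (8B, 8-aligned)
24..32  team  (8B, 8-aligned)
32..34  vy  (2B, 2-aligned)
34..36  cooldown  (2B, 2-aligned)
36..48  y  (12B, 4-aligned)
within Record: format at 1
36 + 1 = 37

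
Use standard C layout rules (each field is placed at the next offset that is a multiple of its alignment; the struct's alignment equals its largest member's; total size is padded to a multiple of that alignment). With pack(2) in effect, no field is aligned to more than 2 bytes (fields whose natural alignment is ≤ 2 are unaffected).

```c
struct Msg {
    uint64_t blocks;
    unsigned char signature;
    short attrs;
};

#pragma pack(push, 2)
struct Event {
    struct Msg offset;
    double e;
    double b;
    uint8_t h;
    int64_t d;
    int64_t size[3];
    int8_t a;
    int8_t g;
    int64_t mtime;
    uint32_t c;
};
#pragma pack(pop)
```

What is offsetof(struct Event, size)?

Msg: @0: blocks [8B, align 8] → 8; @8: signature [1B, align 1] → 9; +1 pad (align 2); @10: attrs [2B, align 2] → 12; +4 tail pad (align 8); size 16, align 8
@0: offset [16B, align 2] → 16
@16: e [8B, align 2] → 24
@24: b [8B, align 2] → 32
@32: h [1B, align 1] → 33
+1 pad (align 2)
@34: d [8B, align 2] → 42
@42: size [24B, align 2] → 66

42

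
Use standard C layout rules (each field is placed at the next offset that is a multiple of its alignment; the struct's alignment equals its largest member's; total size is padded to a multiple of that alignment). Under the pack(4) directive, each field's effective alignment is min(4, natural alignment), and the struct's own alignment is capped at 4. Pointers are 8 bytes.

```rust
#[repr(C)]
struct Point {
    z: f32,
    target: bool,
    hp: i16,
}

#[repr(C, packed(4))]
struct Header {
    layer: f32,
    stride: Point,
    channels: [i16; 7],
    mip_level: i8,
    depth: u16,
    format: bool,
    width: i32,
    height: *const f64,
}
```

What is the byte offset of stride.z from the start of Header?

4

Point: @0: z [4B, align 4] → 4; @4: target [1B, align 1] → 5; +1 pad (align 2); @6: hp [2B, align 2] → 8; size 8, align 4
@0: layer [4B, align 4] → 4
@4: stride [8B, align 4] → 12
within Point: z at 0
4 + 0 = 4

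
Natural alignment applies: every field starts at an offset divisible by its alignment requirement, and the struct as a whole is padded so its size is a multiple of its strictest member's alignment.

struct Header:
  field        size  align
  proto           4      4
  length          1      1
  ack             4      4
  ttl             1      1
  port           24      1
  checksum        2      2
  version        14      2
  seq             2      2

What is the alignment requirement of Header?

4

member alignments: proto=4, length=1, ack=4, ttl=1, port=1, checksum=2, version=2, seq=2
max = 4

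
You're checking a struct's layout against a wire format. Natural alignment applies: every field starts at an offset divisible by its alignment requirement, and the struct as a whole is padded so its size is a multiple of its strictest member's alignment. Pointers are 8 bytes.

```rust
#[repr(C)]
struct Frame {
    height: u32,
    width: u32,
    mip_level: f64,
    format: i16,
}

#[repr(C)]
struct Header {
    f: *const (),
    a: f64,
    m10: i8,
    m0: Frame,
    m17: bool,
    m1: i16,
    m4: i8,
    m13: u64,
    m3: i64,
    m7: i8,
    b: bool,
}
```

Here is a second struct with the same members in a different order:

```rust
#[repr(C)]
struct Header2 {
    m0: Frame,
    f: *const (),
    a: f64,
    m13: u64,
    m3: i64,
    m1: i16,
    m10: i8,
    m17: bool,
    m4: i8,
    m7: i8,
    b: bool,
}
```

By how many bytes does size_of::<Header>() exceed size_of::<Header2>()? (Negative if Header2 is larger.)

Frame: 0..4  height  (4B, 4-aligned); 4..8  width  (4B, 4-aligned); 8..16  mip_level  (8B, 8-aligned); 16..18  format  (2B, 2-aligned); 18..24  -- tail padding (6B); sizeof = 24, alignof = 8
0..8  f  (8B, 8-aligned)
8..16  a  (8B, 8-aligned)
16..17  m10  (1B, 1-aligned)
17..24  -- padding (7B)
24..48  m0  (24B, 8-aligned)
48..49  m17  (1B, 1-aligned)
49..50  -- padding (1B)
50..52  m1  (2B, 2-aligned)
52..53  m4  (1B, 1-aligned)
53..56  -- padding (3B)
56..64  m13  (8B, 8-aligned)
64..72  m3  (8B, 8-aligned)
72..73  m7  (1B, 1-aligned)
73..74  b  (1B, 1-aligned)
74..80  -- tail padding (6B)
sizeof = 80, alignof = 8
— Header2 —
0..24  m0  (24B, 8-aligned)
24..32  f  (8B, 8-aligned)
32..40  a  (8B, 8-aligned)
40..48  m13  (8B, 8-aligned)
48..56  m3  (8B, 8-aligned)
56..58  m1  (2B, 2-aligned)
58..59  m10  (1B, 1-aligned)
59..60  m17  (1B, 1-aligned)
60..61  m4  (1B, 1-aligned)
61..62  m7  (1B, 1-aligned)
62..63  b  (1B, 1-aligned)
63..64  -- tail padding (1B)
sizeof = 64, alignof = 8
80 − 64 = 16

16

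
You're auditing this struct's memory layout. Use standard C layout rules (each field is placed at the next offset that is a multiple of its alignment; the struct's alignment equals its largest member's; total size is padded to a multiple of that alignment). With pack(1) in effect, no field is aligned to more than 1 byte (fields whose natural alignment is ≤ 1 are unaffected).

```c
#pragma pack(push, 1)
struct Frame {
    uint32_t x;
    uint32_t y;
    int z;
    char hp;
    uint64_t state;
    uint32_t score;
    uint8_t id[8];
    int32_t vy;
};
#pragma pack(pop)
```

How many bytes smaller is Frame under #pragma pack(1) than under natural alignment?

3

natural layout:
  0..4  x  (4B, 4-aligned)
  4..8  y  (4B, 4-aligned)
  8..12  z  (4B, 4-aligned)
  12..13  hp  (1B, 1-aligned)
  13..16  -- padding (3B)
  16..24  state  (8B, 8-aligned)
  24..28  score  (4B, 4-aligned)
  28..36  id  (8B, 1-aligned)
  36..40  vy  (4B, 4-aligned)
  sizeof = 40, alignof = 8
packed(1) layout:
  0..4  x  (4B, 1-aligned)
  4..8  y  (4B, 1-aligned)
  8..12  z  (4B, 1-aligned)
  12..13  hp  (1B, 1-aligned)
  13..21  state  (8B, 1-aligned)
  21..25  score  (4B, 1-aligned)
  25..33  id  (8B, 1-aligned)
  33..37  vy  (4B, 1-aligned)
  sizeof = 37, alignof = 1
40 − 37 = 3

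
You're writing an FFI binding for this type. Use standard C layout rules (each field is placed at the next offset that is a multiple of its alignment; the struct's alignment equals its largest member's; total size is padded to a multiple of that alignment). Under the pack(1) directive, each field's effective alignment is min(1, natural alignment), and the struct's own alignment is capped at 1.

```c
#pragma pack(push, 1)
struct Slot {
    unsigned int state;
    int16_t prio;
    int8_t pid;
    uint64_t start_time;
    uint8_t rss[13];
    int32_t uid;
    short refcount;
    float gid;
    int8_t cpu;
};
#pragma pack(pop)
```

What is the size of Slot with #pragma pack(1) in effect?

@0: state [4B, align 1] → 4
@4: prio [2B, align 1] → 6
@6: pid [1B, align 1] → 7
@7: start_time [8B, align 1] → 15
@15: rss [13B, align 1] → 28
@28: uid [4B, align 1] → 32
@32: refcount [2B, align 1] → 34
@34: gid [4B, align 1] → 38
@38: cpu [1B, align 1] → 39
size 39, align 1

39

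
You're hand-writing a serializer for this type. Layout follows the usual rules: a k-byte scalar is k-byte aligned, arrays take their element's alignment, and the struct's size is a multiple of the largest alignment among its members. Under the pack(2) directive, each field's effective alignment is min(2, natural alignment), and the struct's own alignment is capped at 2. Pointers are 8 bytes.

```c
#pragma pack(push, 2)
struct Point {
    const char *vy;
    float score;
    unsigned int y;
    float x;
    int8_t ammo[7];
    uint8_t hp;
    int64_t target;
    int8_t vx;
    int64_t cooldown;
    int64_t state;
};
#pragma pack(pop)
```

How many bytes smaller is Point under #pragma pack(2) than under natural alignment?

10

natural layout:
  @0: vy [8B, align 8] → 8
  @8: score [4B, align 4] → 12
  @12: y [4B, align 4] → 16
  @16: x [4B, align 4] → 20
  @20: ammo [7B, align 1] → 27
  @27: hp [1B, align 1] → 28
  +4 pad (align 8)
  @32: target [8B, align 8] → 40
  @40: vx [1B, align 1] → 41
  +7 pad (align 8)
  @48: cooldown [8B, align 8] → 56
  @56: state [8B, align 8] → 64
  size 64, align 8
packed(2) layout:
  @0: vy [8B, align 2] → 8
  @8: score [4B, align 2] → 12
  @12: y [4B, align 2] → 16
  @16: x [4B, align 2] → 20
  @20: ammo [7B, align 1] → 27
  @27: hp [1B, align 1] → 28
  @28: target [8B, align 2] → 36
  @36: vx [1B, align 1] → 37
  +1 pad (align 2)
  @38: cooldown [8B, align 2] → 46
  @46: state [8B, align 2] → 54
  size 54, align 2
64 − 54 = 10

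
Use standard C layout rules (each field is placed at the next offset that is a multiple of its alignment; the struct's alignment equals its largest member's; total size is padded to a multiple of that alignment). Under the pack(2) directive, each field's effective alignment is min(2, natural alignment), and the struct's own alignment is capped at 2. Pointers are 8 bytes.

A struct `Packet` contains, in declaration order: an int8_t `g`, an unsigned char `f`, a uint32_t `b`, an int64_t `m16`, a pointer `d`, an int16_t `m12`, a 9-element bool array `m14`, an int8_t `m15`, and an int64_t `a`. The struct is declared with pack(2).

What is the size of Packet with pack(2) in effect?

0..1  g  (1B, 1-aligned)
1..2  f  (1B, 1-aligned)
2..6  b  (4B, 2-aligned)
6..14  m16  (8B, 2-aligned)
14..22  d  (8B, 2-aligned)
22..24  m12  (2B, 2-aligned)
24..33  m14  (9B, 1-aligned)
33..34  m15  (1B, 1-aligned)
34..42  a  (8B, 2-aligned)
sizeof = 42, alignof = 2

42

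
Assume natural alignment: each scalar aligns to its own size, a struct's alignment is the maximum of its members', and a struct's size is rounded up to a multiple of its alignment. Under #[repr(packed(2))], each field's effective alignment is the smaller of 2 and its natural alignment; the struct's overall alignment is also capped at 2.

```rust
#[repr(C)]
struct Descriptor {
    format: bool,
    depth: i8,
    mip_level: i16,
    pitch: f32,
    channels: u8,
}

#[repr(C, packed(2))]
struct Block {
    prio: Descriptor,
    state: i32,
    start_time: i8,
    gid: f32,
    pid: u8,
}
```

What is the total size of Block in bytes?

24

Descriptor: format at 0 (size 1, align 1) → ends 1; depth at 1 (size 1, align 1) → ends 2; mip_level at 2 (size 2, align 2) → ends 4; pitch at 4 (size 4, align 4) → ends 8; channels at 8 (size 1, align 1) → ends 9; tail pad 3 to reach multiple of 4; total 12 bytes, alignment 4
prio at 0 (size 12, align 2) → ends 12
state at 12 (size 4, align 2) → ends 16
start_time at 16 (size 1, align 1) → ends 17
pad 1 to align 2 for gid
gid at 18 (size 4, align 2) → ends 22
pid at 22 (size 1, align 1) → ends 23
tail pad 1 to reach multiple of 2
total 24 bytes, alignment 2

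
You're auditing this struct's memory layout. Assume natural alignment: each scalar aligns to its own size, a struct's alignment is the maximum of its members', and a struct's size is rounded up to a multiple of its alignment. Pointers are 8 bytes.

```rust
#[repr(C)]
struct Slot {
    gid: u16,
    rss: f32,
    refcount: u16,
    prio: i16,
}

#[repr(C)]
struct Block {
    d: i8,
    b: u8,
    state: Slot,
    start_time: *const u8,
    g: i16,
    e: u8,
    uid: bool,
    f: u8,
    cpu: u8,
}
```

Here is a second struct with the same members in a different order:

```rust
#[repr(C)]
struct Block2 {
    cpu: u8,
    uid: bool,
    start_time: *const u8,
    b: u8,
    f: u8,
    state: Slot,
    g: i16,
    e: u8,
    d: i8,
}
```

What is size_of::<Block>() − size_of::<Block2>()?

-8

Slot: @0: gid [2B, align 2] → 2; +2 pad (align 4); @4: rss [4B, align 4] → 8; @8: refcount [2B, align 2] → 10; @10: prio [2B, align 2] → 12; size 12, align 4
@0: d [1B, align 1] → 1
@1: b [1B, align 1] → 2
+2 pad (align 4)
@4: state [12B, align 4] → 16
@16: start_time [8B, align 8] → 24
@24: g [2B, align 2] → 26
@26: e [1B, align 1] → 27
@27: uid [1B, align 1] → 28
@28: f [1B, align 1] → 29
@29: cpu [1B, align 1] → 30
+2 tail pad (align 8)
size 32, align 8
— Block2 —
@0: cpu [1B, align 1] → 1
@1: uid [1B, align 1] → 2
+6 pad (align 8)
@8: start_time [8B, align 8] → 16
@16: b [1B, align 1] → 17
@17: f [1B, align 1] → 18
+2 pad (align 4)
@20: state [12B, align 4] → 32
@32: g [2B, align 2] → 34
@34: e [1B, align 1] → 35
@35: d [1B, align 1] → 36
+4 tail pad (align 8)
size 40, align 8
32 − 40 = -8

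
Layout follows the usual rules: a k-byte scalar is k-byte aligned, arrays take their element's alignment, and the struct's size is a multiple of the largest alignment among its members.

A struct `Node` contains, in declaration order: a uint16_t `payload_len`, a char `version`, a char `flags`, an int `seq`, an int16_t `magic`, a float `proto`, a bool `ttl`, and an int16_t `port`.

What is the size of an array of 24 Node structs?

@0: payload_len [2B, align 2] → 2
@2: version [1B, align 1] → 3
@3: flags [1B, align 1] → 4
@4: seq [4B, align 4] → 8
@8: magic [2B, align 2] → 10
+2 pad (align 4)
@12: proto [4B, align 4] → 16
@16: ttl [1B, align 1] → 17
+1 pad (align 2)
@18: port [2B, align 2] → 20
size 20, align 4
array of 24: 24 × 20 = 480

480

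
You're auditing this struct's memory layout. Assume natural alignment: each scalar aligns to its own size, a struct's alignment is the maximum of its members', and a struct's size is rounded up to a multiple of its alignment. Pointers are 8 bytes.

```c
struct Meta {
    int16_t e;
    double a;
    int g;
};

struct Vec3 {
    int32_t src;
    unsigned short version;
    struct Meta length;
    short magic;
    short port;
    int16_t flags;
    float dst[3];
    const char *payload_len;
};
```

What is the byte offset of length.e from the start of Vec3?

8

Meta: @0: e [2B, align 2] → 2; +6 pad (align 8); @8: a [8B, align 8] → 16; @16: g [4B, align 4] → 20; +4 tail pad (align 8); size 24, align 8
@0: src [4B, align 4] → 4
@4: version [2B, align 2] → 6
+2 pad (align 8)
@8: length [24B, align 8] → 32
within Meta: e at 0
8 + 0 = 8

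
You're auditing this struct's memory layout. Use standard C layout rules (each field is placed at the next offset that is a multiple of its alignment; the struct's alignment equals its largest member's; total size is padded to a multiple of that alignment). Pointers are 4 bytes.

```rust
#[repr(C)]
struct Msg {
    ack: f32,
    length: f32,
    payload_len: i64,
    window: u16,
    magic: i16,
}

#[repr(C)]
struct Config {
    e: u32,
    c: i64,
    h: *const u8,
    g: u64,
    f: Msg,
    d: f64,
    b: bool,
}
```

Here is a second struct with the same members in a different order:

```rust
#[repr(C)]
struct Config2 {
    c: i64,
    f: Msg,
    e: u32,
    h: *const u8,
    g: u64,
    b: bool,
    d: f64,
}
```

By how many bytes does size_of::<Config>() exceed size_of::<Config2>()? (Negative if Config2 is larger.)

8

Msg: @0: ack [4B, align 4] → 4; @4: length [4B, align 4] → 8; @8: payload_len [8B, align 8] → 16; @16: window [2B, align 2] → 18; @18: magic [2B, align 2] → 20; +4 tail pad (align 8); size 24, align 8
@0: e [4B, align 4] → 4
+4 pad (align 8)
@8: c [8B, align 8] → 16
@16: h [4B, align 4] → 20
+4 pad (align 8)
@24: g [8B, align 8] → 32
@32: f [24B, align 8] → 56
@56: d [8B, align 8] → 64
@64: b [1B, align 1] → 65
+7 tail pad (align 8)
size 72, align 8
— Config2 —
@0: c [8B, align 8] → 8
@8: f [24B, align 8] → 32
@32: e [4B, align 4] → 36
@36: h [4B, align 4] → 40
@40: g [8B, align 8] → 48
@48: b [1B, align 1] → 49
+7 pad (align 8)
@56: d [8B, align 8] → 64
size 64, align 8
72 − 64 = 8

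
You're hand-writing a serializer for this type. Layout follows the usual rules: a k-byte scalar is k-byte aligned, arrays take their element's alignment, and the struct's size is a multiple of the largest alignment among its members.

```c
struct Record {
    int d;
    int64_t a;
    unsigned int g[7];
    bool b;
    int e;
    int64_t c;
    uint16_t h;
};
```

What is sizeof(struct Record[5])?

0..4  d  (4B, 4-aligned)
4..8  -- padding (4B)
8..16  a  (8B, 8-aligned)
16..44  g  (28B, 4-aligned)
44..45  b  (1B, 1-aligned)
45..48  -- padding (3B)
48..52  e  (4B, 4-aligned)
52..56  -- padding (4B)
56..64  c  (8B, 8-aligned)
64..66  h  (2B, 2-aligned)
66..72  -- tail padding (6B)
sizeof = 72, alignof = 8
array of 5: 5 × 72 = 360

360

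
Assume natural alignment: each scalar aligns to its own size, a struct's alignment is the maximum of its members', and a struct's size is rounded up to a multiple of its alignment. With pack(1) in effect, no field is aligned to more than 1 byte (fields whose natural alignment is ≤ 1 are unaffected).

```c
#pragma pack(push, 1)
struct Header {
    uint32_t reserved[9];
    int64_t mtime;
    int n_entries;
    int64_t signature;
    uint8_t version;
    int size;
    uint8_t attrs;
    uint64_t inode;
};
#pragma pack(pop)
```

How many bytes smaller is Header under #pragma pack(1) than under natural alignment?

18

natural layout:
  0..36  reserved  (36B, 4-aligned)
  36..40  -- padding (4B)
  40..48  mtime  (8B, 8-aligned)
  48..52  n_entries  (4B, 4-aligned)
  52..56  -- padding (4B)
  56..64  signature  (8B, 8-aligned)
  64..65  version  (1B, 1-aligned)
  65..68  -- padding (3B)
  68..72  size  (4B, 4-aligned)
  72..73  attrs  (1B, 1-aligned)
  73..80  -- padding (7B)
  80..88  inode  (8B, 8-aligned)
  sizeof = 88, alignof = 8
packed(1) layout:
  0..36  reserved  (36B, 1-aligned)
  36..44  mtime  (8B, 1-aligned)
  44..48  n_entries  (4B, 1-aligned)
  48..56  signature  (8B, 1-aligned)
  56..57  version  (1B, 1-aligned)
  57..61  size  (4B, 1-aligned)
  61..62  attrs  (1B, 1-aligned)
  62..70  inode  (8B, 1-aligned)
  sizeof = 70, alignof = 1
88 − 70 = 18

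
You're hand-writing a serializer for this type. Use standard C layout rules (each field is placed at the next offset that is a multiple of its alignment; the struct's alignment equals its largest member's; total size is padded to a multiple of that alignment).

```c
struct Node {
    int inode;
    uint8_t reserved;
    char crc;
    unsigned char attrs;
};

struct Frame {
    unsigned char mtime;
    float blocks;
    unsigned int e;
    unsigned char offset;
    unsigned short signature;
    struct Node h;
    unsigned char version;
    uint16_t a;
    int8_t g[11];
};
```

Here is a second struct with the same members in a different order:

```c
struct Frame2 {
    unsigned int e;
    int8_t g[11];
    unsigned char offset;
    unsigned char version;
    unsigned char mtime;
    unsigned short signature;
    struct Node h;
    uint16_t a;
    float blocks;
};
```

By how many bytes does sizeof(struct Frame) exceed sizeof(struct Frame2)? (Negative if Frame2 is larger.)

4

Node: 0..4  inode  (4B, 4-aligned); 4..5  reserved  (1B, 1-aligned); 5..6  crc  (1B, 1-aligned); 6..7  attrs  (1B, 1-aligned); 7..8  -- tail padding (1B); sizeof = 8, alignof = 4
0..1  mtime  (1B, 1-aligned)
1..4  -- padding (3B)
4..8  blocks  (4B, 4-aligned)
8..12  e  (4B, 4-aligned)
12..13  offset  (1B, 1-aligned)
13..14  -- padding (1B)
14..16  signature  (2B, 2-aligned)
16..24  h  (8B, 4-aligned)
24..25  version  (1B, 1-aligned)
25..26  -- padding (1B)
26..28  a  (2B, 2-aligned)
28..39  g  (11B, 1-aligned)
39..40  -- tail padding (1B)
sizeof = 40, alignof = 4
— Frame2 —
0..4  e  (4B, 4-aligned)
4..15  g  (11B, 1-aligned)
15..16  offset  (1B, 1-aligned)
16..17  version  (1B, 1-aligned)
17..18  mtime  (1B, 1-aligned)
18..20  signature  (2B, 2-aligned)
20..28  h  (8B, 4-aligned)
28..30  a  (2B, 2-aligned)
30..32  -- padding (2B)
32..36  blocks  (4B, 4-aligned)
sizeof = 36, alignof = 4
40 − 36 = 4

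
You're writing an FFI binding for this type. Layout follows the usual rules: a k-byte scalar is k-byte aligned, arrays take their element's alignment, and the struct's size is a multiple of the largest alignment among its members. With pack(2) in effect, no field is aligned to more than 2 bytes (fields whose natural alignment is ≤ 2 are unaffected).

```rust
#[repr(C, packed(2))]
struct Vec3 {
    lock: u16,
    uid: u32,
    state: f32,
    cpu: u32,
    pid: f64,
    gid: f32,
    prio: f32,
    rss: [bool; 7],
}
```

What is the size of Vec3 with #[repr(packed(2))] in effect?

38

@0: lock [2B, align 2] → 2
@2: uid [4B, align 2] → 6
@6: state [4B, align 2] → 10
@10: cpu [4B, align 2] → 14
@14: pid [8B, align 2] → 22
@22: gid [4B, align 2] → 26
@26: prio [4B, align 2] → 30
@30: rss [7B, align 1] → 37
+1 tail pad (align 2)
size 38, align 2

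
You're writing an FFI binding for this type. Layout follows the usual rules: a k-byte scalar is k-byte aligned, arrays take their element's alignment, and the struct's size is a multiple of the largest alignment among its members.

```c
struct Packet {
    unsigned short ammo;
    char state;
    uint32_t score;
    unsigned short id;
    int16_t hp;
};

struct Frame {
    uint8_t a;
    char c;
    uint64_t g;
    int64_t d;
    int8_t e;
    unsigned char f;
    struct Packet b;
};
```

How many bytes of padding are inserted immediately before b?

2

Packet: 0..2  ammo  (2B, 2-aligned); 2..3  state  (1B, 1-aligned); 3..4  -- padding (1B); 4..8  score  (4B, 4-aligned); 8..10  id  (2B, 2-aligned); 10..12  hp  (2B, 2-aligned); sizeof = 12, alignof = 4
0..1  a  (1B, 1-aligned)
1..2  c  (1B, 1-aligned)
2..8  -- padding (6B)
8..16  g  (8B, 8-aligned)
16..24  d  (8B, 8-aligned)
24..25  e  (1B, 1-aligned)
25..26  f  (1B, 1-aligned)
26..28  -- padding (2B)
28..40  b  (12B, 4-aligned)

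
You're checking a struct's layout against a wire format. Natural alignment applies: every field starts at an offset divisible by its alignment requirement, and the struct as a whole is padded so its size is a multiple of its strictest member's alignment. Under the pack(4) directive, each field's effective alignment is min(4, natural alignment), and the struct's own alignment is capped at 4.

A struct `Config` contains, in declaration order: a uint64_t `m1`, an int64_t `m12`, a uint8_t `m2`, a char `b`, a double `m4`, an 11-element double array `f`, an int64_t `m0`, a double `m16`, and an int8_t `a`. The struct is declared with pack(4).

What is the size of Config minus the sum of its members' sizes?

@0: m1 [8B, align 4] → 8
@8: m12 [8B, align 4] → 16
@16: m2 [1B, align 1] → 17
@17: b [1B, align 1] → 18
+2 pad (align 4)
@20: m4 [8B, align 4] → 28
@28: f [88B, align 4] → 116
@116: m0 [8B, align 4] → 124
@124: m16 [8B, align 4] → 132
@132: a [1B, align 1] → 133
+3 tail pad (align 4)
size 136, align 4
data bytes 131, size 136 → padding 5

5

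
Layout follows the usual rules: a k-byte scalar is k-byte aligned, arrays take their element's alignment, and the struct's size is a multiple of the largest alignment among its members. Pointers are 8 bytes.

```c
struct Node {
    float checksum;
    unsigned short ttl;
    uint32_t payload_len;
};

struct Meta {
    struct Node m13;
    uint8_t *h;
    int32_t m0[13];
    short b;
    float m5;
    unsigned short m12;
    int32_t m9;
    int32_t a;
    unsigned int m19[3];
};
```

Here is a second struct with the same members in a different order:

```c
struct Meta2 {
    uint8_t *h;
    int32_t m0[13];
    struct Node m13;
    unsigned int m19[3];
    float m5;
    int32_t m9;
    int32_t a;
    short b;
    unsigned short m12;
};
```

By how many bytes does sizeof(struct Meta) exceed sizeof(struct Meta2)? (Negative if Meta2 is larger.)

8

Node: 0..4  checksum  (4B, 4-aligned); 4..6  ttl  (2B, 2-aligned); 6..8  -- padding (2B); 8..12  payload_len  (4B, 4-aligned); sizeof = 12, alignof = 4
0..12  m13  (12B, 4-aligned)
12..16  -- padding (4B)
16..24  h  (8B, 8-aligned)
24..76  m0  (52B, 4-aligned)
76..78  b  (2B, 2-aligned)
78..80  -- padding (2B)
80..84  m5  (4B, 4-aligned)
84..86  m12  (2B, 2-aligned)
86..88  -- padding (2B)
88..92  m9  (4B, 4-aligned)
92..96  a  (4B, 4-aligned)
96..108  m19  (12B, 4-aligned)
108..112  -- tail padding (4B)
sizeof = 112, alignof = 8
— Meta2 —
0..8  h  (8B, 8-aligned)
8..60  m0  (52B, 4-aligned)
60..72  m13  (12B, 4-aligned)
72..84  m19  (12B, 4-aligned)
84..88  m5  (4B, 4-aligned)
88..92  m9  (4B, 4-aligned)
92..96  a  (4B, 4-aligned)
96..98  b  (2B, 2-aligned)
98..100  m12  (2B, 2-aligned)
100..104  -- tail padding (4B)
sizeof = 104, alignof = 8
112 − 104 = 8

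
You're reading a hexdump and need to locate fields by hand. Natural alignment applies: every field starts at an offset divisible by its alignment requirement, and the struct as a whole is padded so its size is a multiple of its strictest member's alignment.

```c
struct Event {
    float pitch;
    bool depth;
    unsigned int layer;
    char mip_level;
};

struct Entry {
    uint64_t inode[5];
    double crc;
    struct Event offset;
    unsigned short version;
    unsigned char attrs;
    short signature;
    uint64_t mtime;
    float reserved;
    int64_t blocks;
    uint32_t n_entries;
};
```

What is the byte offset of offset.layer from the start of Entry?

Event: @0: pitch [4B, align 4] → 4; @4: depth [1B, align 1] → 5; +3 pad (align 4); @8: layer [4B, align 4] → 12; @12: mip_level [1B, align 1] → 13; +3 tail pad (align 4); size 16, align 4
@0: inode [40B, align 8] → 40
@40: crc [8B, align 8] → 48
@48: offset [16B, align 4] → 64
within Event: layer at 8
48 + 8 = 56

56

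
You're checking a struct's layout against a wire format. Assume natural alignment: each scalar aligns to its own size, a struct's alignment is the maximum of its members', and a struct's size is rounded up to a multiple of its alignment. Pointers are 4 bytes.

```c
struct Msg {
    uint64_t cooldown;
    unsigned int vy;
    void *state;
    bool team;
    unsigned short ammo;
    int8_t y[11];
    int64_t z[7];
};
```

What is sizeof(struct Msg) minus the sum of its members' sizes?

2

0..8  cooldown  (8B, 8-aligned)
8..12  vy  (4B, 4-aligned)
12..16  state  (4B, 4-aligned)
16..17  team  (1B, 1-aligned)
17..18  -- padding (1B)
18..20  ammo  (2B, 2-aligned)
20..31  y  (11B, 1-aligned)
31..32  -- padding (1B)
32..88  z  (56B, 8-aligned)
sizeof = 88, alignof = 8
data bytes 86, size 88 → padding 2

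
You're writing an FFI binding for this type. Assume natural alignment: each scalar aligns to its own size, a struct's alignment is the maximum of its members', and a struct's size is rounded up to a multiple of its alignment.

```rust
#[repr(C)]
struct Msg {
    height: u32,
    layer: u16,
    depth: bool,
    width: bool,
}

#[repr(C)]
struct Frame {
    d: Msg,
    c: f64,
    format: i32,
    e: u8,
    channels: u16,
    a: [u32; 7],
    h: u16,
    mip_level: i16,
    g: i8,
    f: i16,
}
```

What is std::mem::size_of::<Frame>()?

64 bytes

Msg: 0..4  height  (4B, 4-aligned); 4..6  layer  (2B, 2-aligned); 6..7  depth  (1B, 1-aligned); 7..8  width  (1B, 1-aligned); sizeof = 8, alignof = 4
0..8  d  (8B, 4-aligned)
8..16  c  (8B, 8-aligned)
16..20  format  (4B, 4-aligned)
20..21  e  (1B, 1-aligned)
21..22  -- padding (1B)
22..24  channels  (2B, 2-aligned)
24..52  a  (28B, 4-aligned)
52..54  h  (2B, 2-aligned)
54..56  mip_level  (2B, 2-aligned)
56..57  g  (1B, 1-aligned)
57..58  -- padding (1B)
58..60  f  (2B, 2-aligned)
60..64  -- tail padding (4B)
sizeof = 64, alignof = 8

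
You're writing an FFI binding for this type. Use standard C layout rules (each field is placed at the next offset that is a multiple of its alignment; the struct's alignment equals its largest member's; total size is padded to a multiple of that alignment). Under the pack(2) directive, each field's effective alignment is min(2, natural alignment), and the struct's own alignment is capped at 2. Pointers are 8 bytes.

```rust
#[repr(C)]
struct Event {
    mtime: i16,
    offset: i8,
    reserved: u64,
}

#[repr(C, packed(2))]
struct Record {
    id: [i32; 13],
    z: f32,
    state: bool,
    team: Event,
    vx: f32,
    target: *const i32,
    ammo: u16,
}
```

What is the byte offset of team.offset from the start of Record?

60

Event: 0..2  mtime  (2B, 2-aligned); 2..3  offset  (1B, 1-aligned); 3..8  -- padding (5B); 8..16  reserved  (8B, 8-aligned); sizeof = 16, alignof = 8
0..52  id  (52B, 2-aligned)
52..56  z  (4B, 2-aligned)
56..57  state  (1B, 1-aligned)
57..58  -- padding (1B)
58..74  team  (16B, 2-aligned)
within Event: offset at 2
58 + 2 = 60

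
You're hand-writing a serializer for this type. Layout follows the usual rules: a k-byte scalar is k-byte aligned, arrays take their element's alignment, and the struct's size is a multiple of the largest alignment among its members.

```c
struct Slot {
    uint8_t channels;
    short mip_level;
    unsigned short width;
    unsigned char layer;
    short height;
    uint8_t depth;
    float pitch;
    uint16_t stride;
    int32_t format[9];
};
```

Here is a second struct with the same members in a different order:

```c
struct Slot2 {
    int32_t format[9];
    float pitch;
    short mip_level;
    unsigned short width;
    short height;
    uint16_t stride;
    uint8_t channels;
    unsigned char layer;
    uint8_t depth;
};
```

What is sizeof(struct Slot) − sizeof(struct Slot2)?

4

channels at 0 (size 1, align 1) → ends 1
pad 1 to align 2 for mip_level
mip_level at 2 (size 2, align 2) → ends 4
width at 4 (size 2, align 2) → ends 6
layer at 6 (size 1, align 1) → ends 7
pad 1 to align 2 for height
height at 8 (size 2, align 2) → ends 10
depth at 10 (size 1, align 1) → ends 11
pad 1 to align 4 for pitch
pitch at 12 (size 4, align 4) → ends 16
stride at 16 (size 2, align 2) → ends 18
pad 2 to align 4 for format
format at 20 (size 36, align 4) → ends 56
total 56 bytes, alignment 4
— Slot2 —
format at 0 (size 36, align 4) → ends 36
pitch at 36 (size 4, align 4) → ends 40
mip_level at 40 (size 2, align 2) → ends 42
width at 42 (size 2, align 2) → ends 44
height at 44 (size 2, align 2) → ends 46
stride at 46 (size 2, align 2) → ends 48
channels at 48 (size 1, align 1) → ends 49
layer at 49 (size 1, align 1) → ends 50
depth at 50 (size 1, align 1) → ends 51
tail pad 1 to reach multiple of 4
total 52 bytes, alignment 4
56 − 52 = 4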